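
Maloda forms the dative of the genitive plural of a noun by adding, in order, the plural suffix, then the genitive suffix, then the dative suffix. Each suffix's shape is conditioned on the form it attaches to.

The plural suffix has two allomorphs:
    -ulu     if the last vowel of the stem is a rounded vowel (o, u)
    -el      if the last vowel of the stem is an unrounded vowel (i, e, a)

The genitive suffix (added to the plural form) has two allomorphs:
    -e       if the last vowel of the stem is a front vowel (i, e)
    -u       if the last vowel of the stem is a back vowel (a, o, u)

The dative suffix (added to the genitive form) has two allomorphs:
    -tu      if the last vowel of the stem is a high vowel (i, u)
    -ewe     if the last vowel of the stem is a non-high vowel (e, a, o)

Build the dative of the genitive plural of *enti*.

*enti* — last vowel /i/ (an unrounded vowel) → -el → *entiel*.
The plural form *entiel*: last vowel = /e/, a front vowel → -e → *entiele*.
Since the last vowel of the genitive form *entiele* is /e/ (a non-high vowel), it takes -ewe, giving *entieleewe*.

entieleewe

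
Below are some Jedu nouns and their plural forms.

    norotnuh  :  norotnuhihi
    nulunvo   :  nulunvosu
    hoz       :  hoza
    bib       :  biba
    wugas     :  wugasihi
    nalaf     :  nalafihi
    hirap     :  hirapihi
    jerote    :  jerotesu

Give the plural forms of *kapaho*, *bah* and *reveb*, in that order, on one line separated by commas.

The alternation tracks the final sound of the stem — -ihi when the stem ends in a voiceless consonant (*norotnuh*, *wugas*, *nalaf*, *hirap*); -a when the stem ends in a voiced consonant (*hoz*, *bib*); -su when the stem ends in a vowel (*nulunvo*, *jerote*).
Since the final sound of *kapaho* is /o/ (a vowel), it takes -su, giving *kapahosu*.
Since the final sound of *bah* is /h/ (a voiceless consonant), it takes -ihi, giving *bahihi*.
*reveb*: final sound = /b/, a voiced consonant → -a → *reveba*.

kapahosu, bahihi, reveba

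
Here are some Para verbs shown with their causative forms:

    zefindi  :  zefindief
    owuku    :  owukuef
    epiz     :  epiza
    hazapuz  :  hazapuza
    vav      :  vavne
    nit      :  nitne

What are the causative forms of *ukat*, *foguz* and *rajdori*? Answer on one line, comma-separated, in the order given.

The alternation tracks the final sound of the stem — -a when the stem ends in a sibilant (*epiz*, *hazapuz*); -ne when the stem ends in a non-sibilant consonant (*vav*, *nit*); -ef when the stem ends in a vowel (*zefindi*, *owuku*).
The final sound of *ukat* is /t/, which is a non-sibilant consonant, so the suffix is -ne, giving *ukatne*.
The final sound of *foguz* is /z/, which is a sibilant, so the suffix is -a, giving *foguza*.
The final sound of *rajdori* is /i/, which is a vowel, so the suffix is -ef, giving *rajdorief*.

ukatne, foguza, rajdorief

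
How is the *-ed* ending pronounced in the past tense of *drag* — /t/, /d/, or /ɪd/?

The stem *drag* ends in a voiced sound other than /d/.
The -ed suffix is realized as /ɪd/ after /t, d/; as /t/ after other voiceless consonants; and as /d/ after other voiced sounds.
So -ed on *drag* is pronounced /d/.

/d/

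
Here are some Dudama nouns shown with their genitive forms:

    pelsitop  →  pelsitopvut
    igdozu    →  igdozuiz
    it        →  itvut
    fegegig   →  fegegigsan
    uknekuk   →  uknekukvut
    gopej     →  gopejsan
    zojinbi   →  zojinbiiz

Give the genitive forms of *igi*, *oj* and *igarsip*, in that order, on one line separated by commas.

igiiz, ojsan, igarsipvut

The pattern is voicing of the final sound: -vut when the stem ends in a voiceless consonant (*pelsitop*, *it*, *uknekuk*); -san when the stem ends in a voiced consonant (*fegegig*, *gopej*); -iz when the stem ends in a vowel (*igdozu*, *zojinbi*).
*igi* — final sound /i/ (a vowel) → -iz → *igiiz*.
*oj*: final sound = /j/, a voiced consonant → -san → *ojsan*.
*igarsip*: final sound = /p/, a voiceless consonant → -vut → *igarsipvut*.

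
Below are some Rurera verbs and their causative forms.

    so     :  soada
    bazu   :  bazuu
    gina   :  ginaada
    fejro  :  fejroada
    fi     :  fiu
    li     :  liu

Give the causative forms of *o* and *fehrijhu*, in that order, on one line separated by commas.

Looking at the last vowel of each stem: -u when the last vowel of the stem is a high vowel (*bazu*, *fi*, *li*); -ada when the last vowel of the stem is a non-high vowel (*so*, *gina*, *fejro*).
The last vowel of *o* is /o/, which is a non-high vowel, so the suffix is -ada, giving *oada*.
The last vowel of *fehrijhu* is /u/, which is a high vowel, so the suffix is -u, giving *fehrijhuu*.

oada, fehrijhuu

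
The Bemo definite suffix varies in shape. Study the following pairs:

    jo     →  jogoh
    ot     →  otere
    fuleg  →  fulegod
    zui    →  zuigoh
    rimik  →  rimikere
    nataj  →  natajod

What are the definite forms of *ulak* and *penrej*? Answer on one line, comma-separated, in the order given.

ulakere, penrejod

The suffix is conditioned by the final sound: -ere when the stem ends in a voiceless consonant (*ot*, *rimik*); -od when the stem ends in a voiced consonant (*fuleg*, *nataj*); -goh when the stem ends in a vowel (*jo*, *zui*).
Since the final sound of *ulak* is /k/ (a voiceless consonant), it takes -ere, giving *ulakere*.
*penrej* — final sound /j/ (a voiced consonant) → -od → *penrejod*.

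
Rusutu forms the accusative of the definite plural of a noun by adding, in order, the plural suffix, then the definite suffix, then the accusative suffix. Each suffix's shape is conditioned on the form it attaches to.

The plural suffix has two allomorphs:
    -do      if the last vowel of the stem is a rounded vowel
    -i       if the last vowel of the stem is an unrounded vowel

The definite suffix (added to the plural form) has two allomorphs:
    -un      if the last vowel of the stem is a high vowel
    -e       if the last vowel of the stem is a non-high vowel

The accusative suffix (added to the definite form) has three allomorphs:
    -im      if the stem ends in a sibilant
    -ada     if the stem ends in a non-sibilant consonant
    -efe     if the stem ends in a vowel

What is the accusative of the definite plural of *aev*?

aeviunada

*aev* — last vowel /e/ (an unrounded vowel) → -i → *aevi*.
Since the last vowel of the plural form *aevi* is /i/ (a high vowel), it takes -un, giving *aeviun*.
The definite form *aeviun* — final sound /n/ (a non-sibilant consonant) → -ada → *aeviunada*.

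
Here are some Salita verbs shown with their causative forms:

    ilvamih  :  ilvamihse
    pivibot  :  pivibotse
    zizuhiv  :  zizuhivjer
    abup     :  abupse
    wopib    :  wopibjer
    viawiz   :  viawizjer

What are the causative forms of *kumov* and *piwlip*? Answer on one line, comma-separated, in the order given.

The suffix is conditioned by the final consonant: -se when the stem ends in a voiceless consonant (*ilvamih*, *pivibot*, *abup*); -jer when the stem ends in a voiced consonant (*zizuhiv*, *wopib*, *viawiz*).
*kumov*: final consonant = /v/, voiced → -jer → *kumovjer*.
*piwlip* — final consonant /p/ (voiceless) → -se → *piwlipse*.

kumovjer, piwlipse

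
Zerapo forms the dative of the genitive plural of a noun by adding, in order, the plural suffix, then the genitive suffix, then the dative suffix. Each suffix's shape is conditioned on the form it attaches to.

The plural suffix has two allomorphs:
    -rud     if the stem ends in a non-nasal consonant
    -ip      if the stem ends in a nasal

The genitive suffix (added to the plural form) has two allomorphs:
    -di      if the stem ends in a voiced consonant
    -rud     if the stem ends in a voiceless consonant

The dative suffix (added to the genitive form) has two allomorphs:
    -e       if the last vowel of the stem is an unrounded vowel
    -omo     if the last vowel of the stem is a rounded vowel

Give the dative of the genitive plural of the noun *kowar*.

Since the final consonant of *kowar* is /r/ (non-nasal), it takes -rud, giving *kowarrud*.
Since the final consonant of the plural form *kowarrud* is /d/ (voiced), it takes -di, giving *kowarruddi*.
The genitive form *kowarruddi*: last vowel = /i/, an unrounded vowel → -e → *kowarruddie*.

kowarruddie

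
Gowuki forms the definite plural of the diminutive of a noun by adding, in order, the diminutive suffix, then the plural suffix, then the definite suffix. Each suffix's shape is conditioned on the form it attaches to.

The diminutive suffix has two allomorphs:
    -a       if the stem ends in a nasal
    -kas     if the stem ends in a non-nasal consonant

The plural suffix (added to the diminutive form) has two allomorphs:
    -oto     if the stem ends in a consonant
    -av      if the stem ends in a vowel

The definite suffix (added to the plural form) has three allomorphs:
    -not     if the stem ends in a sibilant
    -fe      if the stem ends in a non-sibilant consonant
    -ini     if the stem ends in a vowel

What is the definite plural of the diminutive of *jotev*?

The final consonant of *jotev* is /v/, which is non-nasal, so the diminutive suffix is -kas, giving *jotevkas*.
The diminutive form *jotevkas* — final sound /s/ (a consonant) → -oto → *jotevkasoto*.
The final sound of the plural form *jotevkasoto* is /o/, which is a vowel, so the definite suffix is -ini, giving *jotevkasotoini*.

jotevkasotoini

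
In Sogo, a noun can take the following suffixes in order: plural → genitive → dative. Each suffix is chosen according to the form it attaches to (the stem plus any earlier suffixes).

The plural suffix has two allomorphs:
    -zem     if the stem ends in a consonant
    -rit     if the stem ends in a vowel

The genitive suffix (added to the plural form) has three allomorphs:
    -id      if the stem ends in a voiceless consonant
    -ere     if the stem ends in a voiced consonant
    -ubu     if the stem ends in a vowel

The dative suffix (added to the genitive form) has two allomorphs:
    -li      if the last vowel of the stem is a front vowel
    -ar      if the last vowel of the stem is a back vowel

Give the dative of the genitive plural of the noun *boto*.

The final sound of *boto* is /o/, which is a vowel, so the plural suffix is -rit, giving *botorit*.
Since the final sound of the plural form *botorit* is /t/ (a voiceless consonant), it takes -id, giving *botoritid*.
Since the last vowel of the genitive form *botoritid* is /i/ (a front vowel), it takes -li, giving *botoritidli*.

botoritidli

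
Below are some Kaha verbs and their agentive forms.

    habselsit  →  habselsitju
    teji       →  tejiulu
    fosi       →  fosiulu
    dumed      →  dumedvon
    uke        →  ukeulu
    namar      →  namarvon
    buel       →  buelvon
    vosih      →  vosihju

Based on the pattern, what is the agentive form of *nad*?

Looking at the final sound of each stem: -ju when the stem ends in a voiceless consonant (*habselsit*, *vosih*); -von when the stem ends in a voiced consonant (*dumed*, *namar*, *buel*); -ulu when the stem ends in a vowel (*teji*, *fosi*, *uke*).
The final sound of *nad* is /d/, which is a voiced consonant, so the suffix is -von, giving *nadvon*.

nadvon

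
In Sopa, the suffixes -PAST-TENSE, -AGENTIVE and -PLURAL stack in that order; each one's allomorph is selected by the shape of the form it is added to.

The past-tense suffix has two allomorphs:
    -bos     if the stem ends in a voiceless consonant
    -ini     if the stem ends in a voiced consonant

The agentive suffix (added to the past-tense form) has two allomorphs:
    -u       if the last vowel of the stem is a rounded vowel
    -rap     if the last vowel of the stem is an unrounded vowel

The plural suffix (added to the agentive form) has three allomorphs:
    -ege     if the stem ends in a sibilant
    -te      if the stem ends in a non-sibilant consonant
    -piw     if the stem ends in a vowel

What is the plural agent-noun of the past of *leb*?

The final consonant of *leb* is /b/, which is voiced, so the past-tense suffix is -ini, giving *lebini*.
The past-tense form *lebini*: last vowel = /i/, an unrounded vowel → -rap → *lebinirap*.
The agentive form *lebinirap*: final sound = /p/, a non-sibilant consonant → -te → *lebinirapte*.

lebinirapte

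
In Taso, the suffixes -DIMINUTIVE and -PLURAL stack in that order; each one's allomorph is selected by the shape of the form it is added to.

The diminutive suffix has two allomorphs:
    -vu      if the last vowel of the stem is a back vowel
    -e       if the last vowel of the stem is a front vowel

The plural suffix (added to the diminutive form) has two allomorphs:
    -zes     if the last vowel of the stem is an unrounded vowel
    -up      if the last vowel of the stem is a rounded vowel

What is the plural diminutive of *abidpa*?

*abidpa* — last vowel /a/ (a back vowel) → -vu → *abidpavu*.
Since the last vowel of the diminutive form *abidpavu* is /u/ (a rounded vowel), it takes -up, giving *abidpavuup*.

abidpavuup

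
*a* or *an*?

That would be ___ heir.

an

The indefinite article is chosen by the initial *sound* of the following word, not its spelling.
*heir* begins with the sound /ɛ/ (silent h) — a vowel sound.
So the article is *an*: That would be an heir.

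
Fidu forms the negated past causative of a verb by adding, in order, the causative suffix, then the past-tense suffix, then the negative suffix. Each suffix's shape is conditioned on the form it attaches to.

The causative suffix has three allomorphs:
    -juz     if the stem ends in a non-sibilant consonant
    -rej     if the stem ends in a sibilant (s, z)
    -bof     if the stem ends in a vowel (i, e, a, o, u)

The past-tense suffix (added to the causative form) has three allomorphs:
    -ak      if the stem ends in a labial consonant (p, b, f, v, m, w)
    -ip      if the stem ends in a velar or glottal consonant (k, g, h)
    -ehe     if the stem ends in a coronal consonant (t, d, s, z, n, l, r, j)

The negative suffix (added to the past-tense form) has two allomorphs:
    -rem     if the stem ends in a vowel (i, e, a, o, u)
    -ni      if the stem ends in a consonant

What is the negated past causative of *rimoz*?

rimozrejeherem

Since the final sound of *rimoz* is /z/ (a sibilant), it takes -rej, giving *rimozrej*.
The causative form *rimozrej* — final consonant /j/ (coronal) → -ehe → *rimozrejehe*.
The past-tense form *rimozrejehe* — final sound /e/ (a vowel) → -rem → *rimozrejeherem*.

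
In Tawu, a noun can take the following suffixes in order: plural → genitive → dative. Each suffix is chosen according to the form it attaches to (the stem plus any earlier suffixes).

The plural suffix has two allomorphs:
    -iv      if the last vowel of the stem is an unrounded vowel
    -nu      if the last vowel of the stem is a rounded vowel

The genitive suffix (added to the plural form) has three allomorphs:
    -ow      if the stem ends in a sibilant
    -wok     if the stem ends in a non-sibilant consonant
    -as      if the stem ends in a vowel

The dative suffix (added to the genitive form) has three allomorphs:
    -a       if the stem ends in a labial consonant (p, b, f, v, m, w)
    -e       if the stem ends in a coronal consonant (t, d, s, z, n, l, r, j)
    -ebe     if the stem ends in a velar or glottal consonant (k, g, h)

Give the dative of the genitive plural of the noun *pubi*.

pubiivwokebe

*pubi*: last vowel = /i/, an unrounded vowel → -iv → *pubiiv*.
The final sound of the plural form *pubiiv* is /v/, which is a non-sibilant consonant, so the genitive suffix is -wok, giving *pubiivwok*.
Since the final consonant of the genitive form *pubiivwok* is /k/ (velar/glottal), it takes -ebe, giving *pubiivwokebe*.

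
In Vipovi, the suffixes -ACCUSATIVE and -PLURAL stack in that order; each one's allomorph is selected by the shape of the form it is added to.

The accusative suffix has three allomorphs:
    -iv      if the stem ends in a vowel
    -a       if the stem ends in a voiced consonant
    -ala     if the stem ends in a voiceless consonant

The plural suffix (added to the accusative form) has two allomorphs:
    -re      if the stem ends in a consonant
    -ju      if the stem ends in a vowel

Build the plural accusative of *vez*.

*vez*: final sound = /z/, a voiced consonant → -a → *veza*.
The accusative form *veza* — final sound /a/ (a vowel) → -ju → *vezaju*.

vezaju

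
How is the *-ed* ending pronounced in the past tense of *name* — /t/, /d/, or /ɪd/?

/d/

The stem *name* ends in a voiced sound other than /d/.
The -ed suffix is realized as /ɪd/ after /t, d/; as /t/ after other voiceless consonants; and as /d/ after other voiced sounds.
So -ed on *name* is pronounced /d/.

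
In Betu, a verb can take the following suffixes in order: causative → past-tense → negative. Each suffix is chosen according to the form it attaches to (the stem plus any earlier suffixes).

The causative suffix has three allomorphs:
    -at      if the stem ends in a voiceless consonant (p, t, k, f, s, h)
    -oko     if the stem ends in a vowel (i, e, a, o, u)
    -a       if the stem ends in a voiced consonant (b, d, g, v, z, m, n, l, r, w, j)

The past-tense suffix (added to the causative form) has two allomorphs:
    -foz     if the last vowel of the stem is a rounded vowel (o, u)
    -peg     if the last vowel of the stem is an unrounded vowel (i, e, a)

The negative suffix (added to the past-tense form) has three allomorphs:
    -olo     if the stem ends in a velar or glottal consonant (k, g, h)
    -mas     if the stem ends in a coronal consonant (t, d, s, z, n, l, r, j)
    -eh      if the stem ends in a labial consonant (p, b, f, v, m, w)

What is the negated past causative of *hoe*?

Since the final sound of *hoe* is /e/ (a vowel), it takes -oko, giving *hoeoko*.
The last vowel of the causative form *hoeoko* is /o/, which is a rounded vowel, so the past-tense suffix is -foz, giving *hoeokofoz*.
The past-tense form *hoeokofoz* — final consonant /z/ (coronal) → -mas → *hoeokofozmas*.

hoeokofozmas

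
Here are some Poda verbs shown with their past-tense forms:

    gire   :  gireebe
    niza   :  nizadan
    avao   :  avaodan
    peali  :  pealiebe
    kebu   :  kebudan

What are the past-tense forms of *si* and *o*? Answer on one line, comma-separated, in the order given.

siebe, odan

The suffix is conditioned by the last vowel: -ebe when the last vowel of the stem is a front vowel (*gire*, *peali*); -dan when the last vowel of the stem is a back vowel (*niza*, *avao*, *kebu*).
*si*: last vowel = /i/, a front vowel → -ebe → *siebe*.
Since the last vowel of *o* is /o/ (a back vowel), it takes -dan, giving *odan*.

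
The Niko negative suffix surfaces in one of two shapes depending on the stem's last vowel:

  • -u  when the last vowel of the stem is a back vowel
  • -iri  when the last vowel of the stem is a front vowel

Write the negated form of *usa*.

*usa* — last vowel /a/ (a back vowel) → -u → *usau*.

usau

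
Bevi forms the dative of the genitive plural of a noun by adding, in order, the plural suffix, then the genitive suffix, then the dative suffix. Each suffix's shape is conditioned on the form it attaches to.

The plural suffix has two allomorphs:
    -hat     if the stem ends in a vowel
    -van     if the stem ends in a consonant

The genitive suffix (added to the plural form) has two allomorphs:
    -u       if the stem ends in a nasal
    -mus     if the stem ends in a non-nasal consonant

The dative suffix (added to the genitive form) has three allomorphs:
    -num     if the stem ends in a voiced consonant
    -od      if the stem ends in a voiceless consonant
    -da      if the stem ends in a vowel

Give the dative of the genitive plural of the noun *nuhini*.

nuhinihatmusod

The final sound of *nuhini* is /i/, which is a vowel, so the plural suffix is -hat, giving *nuhinihat*.
The final consonant of the plural form *nuhinihat* is /t/, which is non-nasal, so the genitive suffix is -mus, giving *nuhinihatmus*.
The genitive form *nuhinihatmus* — final sound /s/ (a voiceless consonant) → -od → *nuhinihatmusod*.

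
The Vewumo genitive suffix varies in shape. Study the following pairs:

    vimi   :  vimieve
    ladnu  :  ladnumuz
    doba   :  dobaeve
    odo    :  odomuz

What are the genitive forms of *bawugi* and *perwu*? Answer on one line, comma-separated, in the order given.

bawugieve, perwumuz

The pattern is rounding harmony: -muz when the last vowel of the stem is a rounded vowel (*ladnu*, *odo*); -eve when the last vowel of the stem is an unrounded vowel (*vimi*, *doba*).
*bawugi*: last vowel = /i/, an unrounded vowel → -eve → *bawugieve*.
*perwu* — last vowel /u/ (a rounded vowel) → -muz → *perwumuz*.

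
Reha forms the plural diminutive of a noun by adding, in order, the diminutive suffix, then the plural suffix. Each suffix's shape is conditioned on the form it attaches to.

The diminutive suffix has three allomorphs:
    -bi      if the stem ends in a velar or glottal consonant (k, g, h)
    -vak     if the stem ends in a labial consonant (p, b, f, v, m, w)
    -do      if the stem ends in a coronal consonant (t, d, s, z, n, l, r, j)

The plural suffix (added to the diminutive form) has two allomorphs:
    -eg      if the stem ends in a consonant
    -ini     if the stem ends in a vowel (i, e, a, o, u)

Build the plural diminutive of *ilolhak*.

ilolhakbiini

*ilolhak*: final consonant = /k/, velar/glottal → -bi → *ilolhakbi*.
Since the final sound of the diminutive form *ilolhakbi* is /i/ (a vowel), it takes -ini, giving *ilolhakbiini*.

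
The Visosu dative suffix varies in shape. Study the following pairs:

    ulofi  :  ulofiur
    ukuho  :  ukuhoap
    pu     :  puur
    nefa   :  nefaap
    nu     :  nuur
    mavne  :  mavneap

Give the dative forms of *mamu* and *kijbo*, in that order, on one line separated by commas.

Looking at the last vowel of each stem: -ur when the last vowel of the stem is a high vowel (*ulofi*, *pu*, *nu*); -ap when the last vowel of the stem is a non-high vowel (*ukuho*, *nefa*, *mavne*).
The last vowel of *mamu* is /u/, which is a high vowel, so the suffix is -ur, giving *mamuur*.
*kijbo*: last vowel = /o/, a non-high vowel → -ap → *kijboap*.

mamuur, kijboap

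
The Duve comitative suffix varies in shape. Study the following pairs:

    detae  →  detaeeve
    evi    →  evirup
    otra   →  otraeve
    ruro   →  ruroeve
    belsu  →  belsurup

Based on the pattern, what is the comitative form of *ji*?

jirup

The suffix is conditioned by the last vowel: -rup when the last vowel of the stem is a high vowel (*evi*, *belsu*); -eve when the last vowel of the stem is a non-high vowel (*detae*, *otra*, *ruro*).
*ji* — last vowel /i/ (a high vowel) → -rup → *jirup*.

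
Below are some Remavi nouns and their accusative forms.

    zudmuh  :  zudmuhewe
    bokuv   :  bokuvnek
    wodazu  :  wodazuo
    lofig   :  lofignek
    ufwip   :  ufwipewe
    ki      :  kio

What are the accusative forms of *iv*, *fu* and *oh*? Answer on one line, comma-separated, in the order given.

Looking at the final sound of each stem: -ewe when the stem ends in a voiceless consonant (*zudmuh*, *ufwip*); -nek when the stem ends in a voiced consonant (*bokuv*, *lofig*); -o when the stem ends in a vowel (*wodazu*, *ki*).
*iv* — final sound /v/ (a voiced consonant) → -nek → *ivnek*.
Since the final sound of *fu* is /u/ (a vowel), it takes -o, giving *fuo*.
*oh*: final sound = /h/, a voiceless consonant → -ewe → *ohewe*.

ivnek, fuo, ohewe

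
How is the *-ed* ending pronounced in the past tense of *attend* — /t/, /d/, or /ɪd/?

The stem *attend* ends in /t/ or /d/.
The -ed suffix is realized as /ɪd/ after /t, d/; as /t/ after other voiceless consonants; and as /d/ after other voiced sounds.
So -ed on *attend* is pronounced /ɪd/.

/ɪd/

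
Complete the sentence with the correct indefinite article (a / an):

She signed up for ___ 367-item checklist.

The indefinite article is chosen by the initial *sound* of the following word, not its spelling.
The number *367* is spoken "three hundred …", beginning with /θriː/ — a consonant sound.
So the article is *a*: She signed up for a 367-item checklist.

a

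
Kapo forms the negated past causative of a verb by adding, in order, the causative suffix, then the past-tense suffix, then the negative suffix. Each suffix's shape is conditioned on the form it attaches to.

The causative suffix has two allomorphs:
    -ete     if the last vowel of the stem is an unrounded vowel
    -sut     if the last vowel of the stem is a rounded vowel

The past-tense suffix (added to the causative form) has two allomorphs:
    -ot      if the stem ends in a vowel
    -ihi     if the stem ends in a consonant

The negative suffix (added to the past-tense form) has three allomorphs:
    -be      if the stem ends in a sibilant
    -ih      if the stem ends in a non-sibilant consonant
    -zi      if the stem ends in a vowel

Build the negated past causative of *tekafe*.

tekafeeteotih

Since the last vowel of *tekafe* is /e/ (an unrounded vowel), it takes -ete, giving *tekafeete*.
The causative form *tekafeete* — final sound /e/ (a vowel) → -ot → *tekafeeteot*.
The past-tense form *tekafeeteot* — final sound /t/ (a non-sibilant consonant) → -ih → *tekafeeteotih*.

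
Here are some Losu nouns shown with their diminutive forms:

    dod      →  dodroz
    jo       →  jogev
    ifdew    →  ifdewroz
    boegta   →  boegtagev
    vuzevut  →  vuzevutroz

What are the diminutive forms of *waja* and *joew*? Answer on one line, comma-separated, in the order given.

Looking at the final sound of each stem: -roz when the stem ends in a consonant (*dod*, *ifdew*, *vuzevut*); -gev when the stem ends in a vowel (*jo*, *boegta*).
*waja*: final sound = /a/, a vowel → -gev → *wajagev*.
Since the final sound of *joew* is /w/ (a consonant), it takes -roz, giving *joewroz*.

wajagev, joewroz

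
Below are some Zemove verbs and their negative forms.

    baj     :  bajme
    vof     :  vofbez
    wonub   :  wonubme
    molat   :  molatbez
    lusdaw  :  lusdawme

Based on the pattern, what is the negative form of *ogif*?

Looking at the final consonant of each stem: -bez when the stem ends in a voiceless consonant (*vof*, *molat*); -me when the stem ends in a voiced consonant (*baj*, *wonub*, *lusdaw*).
The final consonant of *ogif* is /f/, which is voiceless, so the suffix is -bez, giving *ogifbez*.

ogifbez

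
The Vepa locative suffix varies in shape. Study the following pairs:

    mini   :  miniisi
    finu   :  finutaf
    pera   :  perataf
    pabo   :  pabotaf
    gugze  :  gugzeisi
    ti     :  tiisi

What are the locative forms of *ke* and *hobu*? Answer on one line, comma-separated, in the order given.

The alternation tracks the last vowel of the stem — -isi when the last vowel of the stem is a front vowel (*mini*, *gugze*, *ti*); -taf when the last vowel of the stem is a back vowel (*finu*, *pera*, *pabo*).
Since the last vowel of *ke* is /e/ (a front vowel), it takes -isi, giving *keisi*.
Since the last vowel of *hobu* is /u/ (a back vowel), it takes -taf, giving *hobutaf*.

keisi, hobutaf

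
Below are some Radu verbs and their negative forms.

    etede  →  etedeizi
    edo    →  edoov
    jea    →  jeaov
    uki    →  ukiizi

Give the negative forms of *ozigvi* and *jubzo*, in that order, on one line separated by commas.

ozigviizi, jubzoov

The suffix is conditioned by the last vowel: -izi when the last vowel of the stem is a front vowel (*etede*, *uki*); -ov when the last vowel of the stem is a back vowel (*edo*, *jea*).
*ozigvi*: last vowel = /i/, a front vowel → -izi → *ozigviizi*.
Since the last vowel of *jubzo* is /o/ (a back vowel), it takes -ov, giving *jubzoov*.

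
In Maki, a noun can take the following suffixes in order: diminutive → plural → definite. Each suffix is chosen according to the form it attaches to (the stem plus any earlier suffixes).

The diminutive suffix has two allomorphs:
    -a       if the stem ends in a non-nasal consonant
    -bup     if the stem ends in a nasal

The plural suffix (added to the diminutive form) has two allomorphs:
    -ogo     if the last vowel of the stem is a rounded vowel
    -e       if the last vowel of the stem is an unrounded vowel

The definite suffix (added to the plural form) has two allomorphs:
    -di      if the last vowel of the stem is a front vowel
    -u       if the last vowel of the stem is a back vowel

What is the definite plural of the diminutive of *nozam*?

nozambupogou

*nozam*: final consonant = /m/, a nasal → -bup → *nozambup*.
Since the last vowel of the diminutive form *nozambup* is /u/ (a rounded vowel), it takes -ogo, giving *nozambupogo*.
Since the last vowel of the plural form *nozambupogo* is /o/ (a back vowel), it takes -u, giving *nozambupogou*.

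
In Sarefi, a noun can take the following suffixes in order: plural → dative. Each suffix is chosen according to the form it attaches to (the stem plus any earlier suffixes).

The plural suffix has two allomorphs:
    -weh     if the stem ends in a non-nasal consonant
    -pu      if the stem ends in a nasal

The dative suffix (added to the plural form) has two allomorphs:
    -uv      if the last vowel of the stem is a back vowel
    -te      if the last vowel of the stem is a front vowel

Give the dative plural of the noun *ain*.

ainpuuv

Since the final consonant of *ain* is /n/ (a nasal), it takes -pu, giving *ainpu*.
The last vowel of the plural form *ainpu* is /u/, which is a back vowel, so the dative suffix is -uv, giving *ainpuuv*.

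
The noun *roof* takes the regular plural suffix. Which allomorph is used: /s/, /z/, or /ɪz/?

The stem *roof* ends in a voiceless non-sibilant consonant.
The plural suffix surfaces as /ɪz/ after sibilants, /s/ after other voiceless consonants, and /z/ after other voiced sounds.
So the plural -s on *roof* is pronounced /s/.

/s/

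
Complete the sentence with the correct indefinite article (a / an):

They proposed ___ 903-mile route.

a

The indefinite article is chosen by the initial *sound* of the following word, not its spelling.
The number *903* is spoken "nine hundred …", beginning with /naɪn/ — a consonant sound.
So the article is *a*: They proposed a 903-mile route.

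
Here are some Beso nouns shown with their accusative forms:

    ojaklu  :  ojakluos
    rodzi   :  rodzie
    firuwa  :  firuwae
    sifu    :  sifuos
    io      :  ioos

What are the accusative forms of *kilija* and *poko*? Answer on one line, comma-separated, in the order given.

The pattern is rounding harmony: -os when the last vowel of the stem is a rounded vowel (*ojaklu*, *sifu*, *io*); -e when the last vowel of the stem is an unrounded vowel (*rodzi*, *firuwa*).
*kilija*: last vowel = /a/, an unrounded vowel → -e → *kilijae*.
Since the last vowel of *poko* is /o/ (a rounded vowel), it takes -os, giving *pokoos*.

kilijae, pokoos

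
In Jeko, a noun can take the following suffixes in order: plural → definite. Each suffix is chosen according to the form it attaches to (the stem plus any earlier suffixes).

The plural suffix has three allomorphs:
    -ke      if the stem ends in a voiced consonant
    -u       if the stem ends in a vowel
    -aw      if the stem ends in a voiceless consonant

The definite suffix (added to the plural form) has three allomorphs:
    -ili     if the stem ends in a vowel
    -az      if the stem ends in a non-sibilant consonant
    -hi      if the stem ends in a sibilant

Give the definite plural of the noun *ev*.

evkeili

Since the final sound of *ev* is /v/ (a voiced consonant), it takes -ke, giving *evke*.
The plural form *evke*: final sound = /e/, a vowel → -ili → *evkeili*.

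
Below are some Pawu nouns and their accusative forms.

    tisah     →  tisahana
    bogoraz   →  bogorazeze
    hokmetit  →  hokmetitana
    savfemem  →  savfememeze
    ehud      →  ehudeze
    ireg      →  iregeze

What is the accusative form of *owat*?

The pattern is voicing of the final consonant: -ana when the stem ends in a voiceless consonant (*tisah*, *hokmetit*); -eze when the stem ends in a voiced consonant (*bogoraz*, *savfemem*, *ehud*, *ireg*).
*owat* — final consonant /t/ (voiceless) → -ana → *owatana*.

owatana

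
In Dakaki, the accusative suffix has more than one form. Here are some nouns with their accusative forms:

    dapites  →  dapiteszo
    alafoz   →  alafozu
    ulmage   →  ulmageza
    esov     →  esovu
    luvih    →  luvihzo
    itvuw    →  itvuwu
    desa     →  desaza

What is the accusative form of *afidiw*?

The alternation tracks the final sound of the stem — -zo when the stem ends in a voiceless consonant (*dapites*, *luvih*); -u when the stem ends in a voiced consonant (*alafoz*, *esov*, *itvuw*); -za when the stem ends in a vowel (*ulmage*, *desa*).
Since the final sound of *afidiw* is /w/ (a voiced consonant), it takes -u, giving *afidiwu*.

afidiwu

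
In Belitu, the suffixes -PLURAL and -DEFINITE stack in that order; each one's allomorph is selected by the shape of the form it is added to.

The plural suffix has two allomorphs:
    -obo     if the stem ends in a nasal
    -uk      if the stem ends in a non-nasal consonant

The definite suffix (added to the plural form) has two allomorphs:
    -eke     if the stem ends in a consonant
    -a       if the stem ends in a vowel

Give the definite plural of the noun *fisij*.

fisijukeke

The final consonant of *fisij* is /j/, which is non-nasal, so the plural suffix is -uk, giving *fisijuk*.
The final sound of the plural form *fisijuk* is /k/, which is a consonant, so the definite suffix is -eke, giving *fisijukeke*.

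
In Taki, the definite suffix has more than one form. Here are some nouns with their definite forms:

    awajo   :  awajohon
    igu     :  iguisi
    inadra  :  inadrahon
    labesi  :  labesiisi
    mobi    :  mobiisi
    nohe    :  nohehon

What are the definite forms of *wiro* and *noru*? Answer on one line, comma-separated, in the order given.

wirohon, noruisi

The suffix is conditioned by the last vowel: -isi when the last vowel of the stem is a high vowel (*igu*, *labesi*, *mobi*); -hon when the last vowel of the stem is a non-high vowel (*awajo*, *inadra*, *nohe*).
*wiro* — last vowel /o/ (a non-high vowel) → -hon → *wirohon*.
The last vowel of *noru* is /u/, which is a high vowel, so the suffix is -isi, giving *noruisi*.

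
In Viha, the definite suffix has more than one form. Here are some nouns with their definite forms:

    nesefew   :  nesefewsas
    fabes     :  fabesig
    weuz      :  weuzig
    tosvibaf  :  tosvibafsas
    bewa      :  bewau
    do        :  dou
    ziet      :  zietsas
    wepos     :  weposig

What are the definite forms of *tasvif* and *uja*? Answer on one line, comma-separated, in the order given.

Looking at the final sound of each stem: -ig when the stem ends in a sibilant (*fabes*, *weuz*, *wepos*); -sas when the stem ends in a non-sibilant consonant (*nesefew*, *tosvibaf*, *ziet*); -u when the stem ends in a vowel (*bewa*, *do*).
*tasvif* — final sound /f/ (a non-sibilant consonant) → -sas → *tasvifsas*.
*uja* — final sound /a/ (a vowel) → -u → *ujau*.

tasvifsas, ujau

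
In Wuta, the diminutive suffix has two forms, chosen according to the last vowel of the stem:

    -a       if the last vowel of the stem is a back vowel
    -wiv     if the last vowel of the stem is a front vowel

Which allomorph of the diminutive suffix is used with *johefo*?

-a

The last vowel of *johefo* is /o/, which is a back vowel, so the suffix is -a.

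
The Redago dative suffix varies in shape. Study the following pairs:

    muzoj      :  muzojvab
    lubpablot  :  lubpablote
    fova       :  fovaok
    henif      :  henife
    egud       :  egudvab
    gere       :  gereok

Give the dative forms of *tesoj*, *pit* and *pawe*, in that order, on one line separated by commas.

tesojvab, pite, paweok

The pattern is voicing of the final sound: -e when the stem ends in a voiceless consonant (*lubpablot*, *henif*); -vab when the stem ends in a voiced consonant (*muzoj*, *egud*); -ok when the stem ends in a vowel (*fova*, *gere*).
*tesoj* — final sound /j/ (a voiced consonant) → -vab → *tesojvab*.
Since the final sound of *pit* is /t/ (a voiceless consonant), it takes -e, giving *pite*.
Since the final sound of *pawe* is /e/ (a vowel), it takes -ok, giving *paweok*.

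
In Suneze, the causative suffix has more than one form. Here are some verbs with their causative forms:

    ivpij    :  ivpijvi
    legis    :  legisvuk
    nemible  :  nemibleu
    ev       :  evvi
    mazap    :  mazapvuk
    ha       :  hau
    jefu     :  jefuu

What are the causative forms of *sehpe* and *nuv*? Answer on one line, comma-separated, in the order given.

sehpeu, nuvvi

The suffix is conditioned by the final sound: -vuk when the stem ends in a voiceless consonant (*legis*, *mazap*); -vi when the stem ends in a voiced consonant (*ivpij*, *ev*); -u when the stem ends in a vowel (*nemible*, *ha*, *jefu*).
Since the final sound of *sehpe* is /e/ (a vowel), it takes -u, giving *sehpeu*.
*nuv* — final sound /v/ (a voiced consonant) → -vi → *nuvvi*.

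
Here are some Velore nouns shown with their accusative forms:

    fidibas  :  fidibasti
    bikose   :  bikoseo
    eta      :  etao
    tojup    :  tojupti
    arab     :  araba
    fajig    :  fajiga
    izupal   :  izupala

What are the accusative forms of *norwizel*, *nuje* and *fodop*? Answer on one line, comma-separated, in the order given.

norwizela, nujeo, fodopti

The pattern is voicing of the final sound: -ti when the stem ends in a voiceless consonant (*fidibas*, *tojup*); -a when the stem ends in a voiced consonant (*arab*, *fajig*, *izupal*); -o when the stem ends in a vowel (*bikose*, *eta*).
Since the final sound of *norwizel* is /l/ (a voiced consonant), it takes -a, giving *norwizela*.
Since the final sound of *nuje* is /e/ (a vowel), it takes -o, giving *nujeo*.
*fodop*: final sound = /p/, a voiceless consonant → -ti → *fodopti*.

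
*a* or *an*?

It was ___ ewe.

a

The indefinite article is chosen by the initial *sound* of the following word, not its spelling.
*ewe* begins with the sound /juː/ (pronounced /juː/) — a consonant sound.
So the article is *a*: It was a ewe.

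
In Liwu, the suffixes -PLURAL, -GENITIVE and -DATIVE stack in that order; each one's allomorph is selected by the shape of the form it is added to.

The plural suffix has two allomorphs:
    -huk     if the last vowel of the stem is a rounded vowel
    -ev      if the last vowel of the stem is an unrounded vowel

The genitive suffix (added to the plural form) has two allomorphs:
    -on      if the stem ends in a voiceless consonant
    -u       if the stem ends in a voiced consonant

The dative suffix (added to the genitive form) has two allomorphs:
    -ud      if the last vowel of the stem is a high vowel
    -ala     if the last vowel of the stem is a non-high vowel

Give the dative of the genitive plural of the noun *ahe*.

*ahe* — last vowel /e/ (an unrounded vowel) → -ev → *aheev*.
Since the final consonant of the plural form *aheev* is /v/ (voiced), it takes -u, giving *aheevu*.
Since the last vowel of the genitive form *aheevu* is /u/ (a high vowel), it takes -ud, giving *aheevuud*.

aheevuud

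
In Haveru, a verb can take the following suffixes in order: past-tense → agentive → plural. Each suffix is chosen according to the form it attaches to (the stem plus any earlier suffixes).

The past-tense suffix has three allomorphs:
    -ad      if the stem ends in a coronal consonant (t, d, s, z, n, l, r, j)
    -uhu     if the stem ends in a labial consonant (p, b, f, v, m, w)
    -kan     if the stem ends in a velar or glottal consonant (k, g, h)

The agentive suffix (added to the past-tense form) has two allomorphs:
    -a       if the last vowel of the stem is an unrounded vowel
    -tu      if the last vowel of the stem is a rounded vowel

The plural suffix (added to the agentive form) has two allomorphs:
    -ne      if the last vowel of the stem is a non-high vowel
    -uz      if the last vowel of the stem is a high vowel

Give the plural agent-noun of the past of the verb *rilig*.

riligkanane

The final consonant of *rilig* is /g/, which is velar/glottal, so the past-tense suffix is -kan, giving *riligkan*.
The past-tense form *riligkan*: last vowel = /a/, an unrounded vowel → -a → *riligkana*.
Since the last vowel of the agentive form *riligkana* is /a/ (a non-high vowel), it takes -ne, giving *riligkanane*.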